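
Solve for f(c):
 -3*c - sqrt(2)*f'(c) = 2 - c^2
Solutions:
 f(c) = C1 + sqrt(2)*c^3/6 - 3*sqrt(2)*c^2/4 - sqrt(2)*c


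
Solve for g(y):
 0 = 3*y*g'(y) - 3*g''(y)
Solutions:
 g(y) = C1 + C2*erfi(sqrt(2)*y/2)


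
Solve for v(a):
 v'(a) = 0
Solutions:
 v(a) = C1


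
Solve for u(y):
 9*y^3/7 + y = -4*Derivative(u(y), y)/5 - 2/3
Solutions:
 u(y) = C1 - 45*y^4/112 - 5*y^2/8 - 5*y/6


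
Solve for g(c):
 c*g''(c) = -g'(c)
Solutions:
 g(c) = C1 + C2*log(c)


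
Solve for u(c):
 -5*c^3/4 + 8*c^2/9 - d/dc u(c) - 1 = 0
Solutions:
 u(c) = C1 - 5*c^4/16 + 8*c^3/27 - c


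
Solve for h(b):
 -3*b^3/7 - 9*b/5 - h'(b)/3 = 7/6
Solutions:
 h(b) = C1 - 9*b^4/28 - 27*b^2/10 - 7*b/2


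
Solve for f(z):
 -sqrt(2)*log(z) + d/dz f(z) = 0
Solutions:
 f(z) = C1 + sqrt(2)*z*log(z) - sqrt(2)*z


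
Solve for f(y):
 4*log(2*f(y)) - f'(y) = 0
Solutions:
 -Integral(1/(log(_y) + log(2)), (_y, f(y)))/4 = C1 - y


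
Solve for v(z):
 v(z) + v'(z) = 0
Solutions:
 v(z) = C1*exp(-z)


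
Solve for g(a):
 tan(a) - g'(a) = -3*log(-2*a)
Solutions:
 g(a) = C1 + 3*a*log(-a) - 3*a + 3*a*log(2) - log(cos(a))


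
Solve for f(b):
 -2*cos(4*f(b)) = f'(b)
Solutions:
 f(b) = -asin((C1 + exp(16*b))/(C1 - exp(16*b)))/4 + pi/4
 f(b) = asin((C1 + exp(16*b))/(C1 - exp(16*b)))/4


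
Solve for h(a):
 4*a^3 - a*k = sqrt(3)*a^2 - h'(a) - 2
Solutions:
 h(a) = C1 - a^4 + sqrt(3)*a^3/3 + a^2*k/2 - 2*a


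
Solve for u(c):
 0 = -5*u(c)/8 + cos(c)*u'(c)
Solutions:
 u(c) = C1*(sin(c) + 1)^(5/16)/(sin(c) - 1)^(5/16)


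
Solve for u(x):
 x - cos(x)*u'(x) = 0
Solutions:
 u(x) = C1 + Integral(x/cos(x), x)


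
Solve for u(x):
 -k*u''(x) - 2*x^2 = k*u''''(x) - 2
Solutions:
 u(x) = C1 + C2*x + C3*exp(-I*x) + C4*exp(I*x) - x^4/(6*k) + 3*x^2/k


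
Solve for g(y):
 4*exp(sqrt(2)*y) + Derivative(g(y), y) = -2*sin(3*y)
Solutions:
 g(y) = C1 - 2*sqrt(2)*exp(sqrt(2)*y) + 2*cos(3*y)/3


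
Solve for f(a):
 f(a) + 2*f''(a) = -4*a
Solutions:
 f(a) = C1*sin(sqrt(2)*a/2) + C2*cos(sqrt(2)*a/2) - 4*a


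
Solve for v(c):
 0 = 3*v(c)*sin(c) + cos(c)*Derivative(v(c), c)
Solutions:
 v(c) = C1*cos(c)^3


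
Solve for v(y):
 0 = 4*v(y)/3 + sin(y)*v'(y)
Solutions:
 v(y) = C1*(cos(y) + 1)^(2/3)/(cos(y) - 1)^(2/3)


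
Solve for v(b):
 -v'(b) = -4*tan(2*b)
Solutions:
 v(b) = C1 - 2*log(cos(2*b))


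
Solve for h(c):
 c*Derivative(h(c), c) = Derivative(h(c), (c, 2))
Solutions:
 h(c) = C1 + C2*erfi(sqrt(2)*c/2)


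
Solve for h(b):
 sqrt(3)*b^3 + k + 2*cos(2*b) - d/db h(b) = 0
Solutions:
 h(b) = C1 + sqrt(3)*b^4/4 + b*k + sin(2*b)


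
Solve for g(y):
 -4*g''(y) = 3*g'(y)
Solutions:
 g(y) = C1 + C2*exp(-3*y/4)


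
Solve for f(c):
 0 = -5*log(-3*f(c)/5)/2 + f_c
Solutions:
 -2*Integral(1/(log(-_y) - log(5) + log(3)), (_y, f(c)))/5 = C1 - c


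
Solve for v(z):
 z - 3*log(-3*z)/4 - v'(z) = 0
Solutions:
 v(z) = C1 + z^2/2 - 3*z*log(-z)/4 + 3*z*(1 - log(3))/4


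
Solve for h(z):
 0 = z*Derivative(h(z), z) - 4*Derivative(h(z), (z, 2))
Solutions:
 h(z) = C1 + C2*erfi(sqrt(2)*z/4)


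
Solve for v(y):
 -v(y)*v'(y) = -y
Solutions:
 v(y) = -sqrt(C1 + y^2)
 v(y) = sqrt(C1 + y^2)


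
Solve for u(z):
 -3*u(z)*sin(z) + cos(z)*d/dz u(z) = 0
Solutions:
 u(z) = C1/cos(z)^3


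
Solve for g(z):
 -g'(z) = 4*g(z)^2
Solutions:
 g(z) = 1/(C1 + 4*z)


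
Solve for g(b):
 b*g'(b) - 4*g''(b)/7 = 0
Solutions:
 g(b) = C1 + C2*erfi(sqrt(14)*b/4)


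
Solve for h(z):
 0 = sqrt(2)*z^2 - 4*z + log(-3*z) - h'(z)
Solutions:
 h(z) = C1 + sqrt(2)*z^3/3 - 2*z^2 + z*log(-z) + z*(-1 + log(3))


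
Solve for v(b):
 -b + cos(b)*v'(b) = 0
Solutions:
 v(b) = C1 + Integral(b/cos(b), b)


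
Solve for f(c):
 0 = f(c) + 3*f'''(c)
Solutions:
 f(c) = C3*exp(-3^(2/3)*c/3) + (C1*sin(3^(1/6)*c/2) + C2*cos(3^(1/6)*c/2))*exp(3^(2/3)*c/6)


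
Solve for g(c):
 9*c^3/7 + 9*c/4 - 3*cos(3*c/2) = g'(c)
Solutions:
 g(c) = C1 + 9*c^4/28 + 9*c^2/8 - 2*sin(3*c/2)


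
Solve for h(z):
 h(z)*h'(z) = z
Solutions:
 h(z) = -sqrt(C1 + z^2)
 h(z) = sqrt(C1 + z^2)


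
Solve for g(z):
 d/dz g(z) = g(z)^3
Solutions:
 g(z) = -sqrt(2)*sqrt(-1/(C1 + z))/2
 g(z) = sqrt(2)*sqrt(-1/(C1 + z))/2


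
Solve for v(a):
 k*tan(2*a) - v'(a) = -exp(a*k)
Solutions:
 v(a) = C1 - k*log(cos(2*a))/2 + Piecewise((exp(a*k)/k, Ne(k, 0)), (a, True))


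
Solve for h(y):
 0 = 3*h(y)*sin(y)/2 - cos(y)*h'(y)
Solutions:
 h(y) = C1/cos(y)^(3/2)


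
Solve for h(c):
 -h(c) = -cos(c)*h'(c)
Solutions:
 h(c) = C1*sqrt(sin(c) + 1)/sqrt(sin(c) - 1)


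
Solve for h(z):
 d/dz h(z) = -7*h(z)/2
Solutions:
 h(z) = C1*exp(-7*z/2)


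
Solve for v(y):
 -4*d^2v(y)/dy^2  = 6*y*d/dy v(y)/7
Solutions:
 v(y) = C1 + C2*erf(sqrt(21)*y/14)


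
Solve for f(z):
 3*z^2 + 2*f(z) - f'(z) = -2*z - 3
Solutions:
 f(z) = C1*exp(2*z) - 3*z^2/2 - 5*z/2 - 11/4


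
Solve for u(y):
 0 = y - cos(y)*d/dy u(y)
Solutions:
 u(y) = C1 + Integral(y/cos(y), y)


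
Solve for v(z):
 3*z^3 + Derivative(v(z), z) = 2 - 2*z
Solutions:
 v(z) = C1 - 3*z^4/4 - z^2 + 2*z


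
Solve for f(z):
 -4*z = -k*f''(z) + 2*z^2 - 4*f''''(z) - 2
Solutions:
 f(z) = C1 + C2*z + C3*exp(-z*sqrt(-k)/2) + C4*exp(z*sqrt(-k)/2) + z^4/(6*k) + 2*z^3/(3*k) + z^2*(-1 - 8/k)/k


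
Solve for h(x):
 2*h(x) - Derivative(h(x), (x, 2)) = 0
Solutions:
 h(x) = C1*exp(-sqrt(2)*x) + C2*exp(sqrt(2)*x)


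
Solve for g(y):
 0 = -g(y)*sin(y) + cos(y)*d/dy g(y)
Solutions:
 g(y) = C1/cos(y)


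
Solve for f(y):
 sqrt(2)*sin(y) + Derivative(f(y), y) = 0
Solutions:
 f(y) = C1 + sqrt(2)*cos(y)


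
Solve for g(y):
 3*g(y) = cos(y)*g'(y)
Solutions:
 g(y) = C1*(sin(y) + 1)^(3/2)/(sin(y) - 1)^(3/2)


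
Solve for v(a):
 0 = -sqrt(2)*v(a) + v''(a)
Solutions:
 v(a) = C1*exp(-2^(1/4)*a) + C2*exp(2^(1/4)*a)


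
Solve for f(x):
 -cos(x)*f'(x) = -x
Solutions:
 f(x) = C1 + Integral(x/cos(x), x)


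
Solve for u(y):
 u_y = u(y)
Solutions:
 u(y) = C1*exp(y)


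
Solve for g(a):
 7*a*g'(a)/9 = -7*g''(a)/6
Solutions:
 g(a) = C1 + C2*erf(sqrt(3)*a/3)


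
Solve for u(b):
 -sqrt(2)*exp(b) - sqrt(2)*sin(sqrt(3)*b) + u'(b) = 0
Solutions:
 u(b) = C1 + sqrt(2)*exp(b) - sqrt(6)*cos(sqrt(3)*b)/3


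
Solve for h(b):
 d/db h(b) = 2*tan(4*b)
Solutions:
 h(b) = C1 - log(cos(4*b))/2


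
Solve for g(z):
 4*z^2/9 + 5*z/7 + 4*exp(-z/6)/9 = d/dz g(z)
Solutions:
 g(z) = C1 + 4*z^3/27 + 5*z^2/14 - 8*exp(-z/6)/3


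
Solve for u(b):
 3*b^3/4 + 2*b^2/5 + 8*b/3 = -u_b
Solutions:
 u(b) = C1 - 3*b^4/16 - 2*b^3/15 - 4*b^2/3


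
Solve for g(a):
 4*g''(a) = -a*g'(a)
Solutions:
 g(a) = C1 + C2*erf(sqrt(2)*a/4)


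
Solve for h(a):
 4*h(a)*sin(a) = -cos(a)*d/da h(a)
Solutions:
 h(a) = C1*cos(a)^4


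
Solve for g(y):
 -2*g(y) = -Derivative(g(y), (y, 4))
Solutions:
 g(y) = C1*exp(-2^(1/4)*y) + C2*exp(2^(1/4)*y) + C3*sin(2^(1/4)*y) + C4*cos(2^(1/4)*y)


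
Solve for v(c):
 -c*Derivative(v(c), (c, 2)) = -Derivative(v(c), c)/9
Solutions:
 v(c) = C1 + C2*c^(10/9)


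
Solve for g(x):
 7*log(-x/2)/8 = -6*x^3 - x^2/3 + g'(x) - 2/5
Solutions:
 g(x) = C1 + 3*x^4/2 + x^3/9 + 7*x*log(-x)/8 + x*(-35*log(2) - 19)/40


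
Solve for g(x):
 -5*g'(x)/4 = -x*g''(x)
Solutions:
 g(x) = C1 + C2*x^(9/4)


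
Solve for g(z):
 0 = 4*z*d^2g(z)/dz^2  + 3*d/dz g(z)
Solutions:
 g(z) = C1 + C2*z^(1/4)


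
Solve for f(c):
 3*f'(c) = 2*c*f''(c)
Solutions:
 f(c) = C1 + C2*c^(5/2)


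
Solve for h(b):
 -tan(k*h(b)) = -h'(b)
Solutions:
 h(b) = Piecewise((-asin(exp(C1*k + b*k))/k + pi/k, Ne(k, 0)), (nan, True))
 h(b) = Piecewise((asin(exp(C1*k + b*k))/k, Ne(k, 0)), (nan, True))


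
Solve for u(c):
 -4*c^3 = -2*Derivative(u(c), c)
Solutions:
 u(c) = C1 + c^4/2


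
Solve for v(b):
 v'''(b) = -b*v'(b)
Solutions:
 v(b) = C1 + Integral(C2*airyai(-b) + C3*airybi(-b), b)


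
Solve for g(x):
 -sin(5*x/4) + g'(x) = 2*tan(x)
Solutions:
 g(x) = C1 - 2*log(cos(x)) - 4*cos(5*x/4)/5


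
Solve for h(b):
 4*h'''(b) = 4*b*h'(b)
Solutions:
 h(b) = C1 + Integral(C2*airyai(b) + C3*airybi(b), b)


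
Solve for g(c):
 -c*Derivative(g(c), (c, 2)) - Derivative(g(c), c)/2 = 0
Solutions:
 g(c) = C1 + C2*sqrt(c)


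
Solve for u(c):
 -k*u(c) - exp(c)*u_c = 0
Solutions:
 u(c) = C1*exp(k*exp(-c))


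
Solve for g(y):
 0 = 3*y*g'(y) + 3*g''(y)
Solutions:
 g(y) = C1 + C2*erf(sqrt(2)*y/2)


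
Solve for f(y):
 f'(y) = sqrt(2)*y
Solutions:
 f(y) = C1 + sqrt(2)*y^2/2


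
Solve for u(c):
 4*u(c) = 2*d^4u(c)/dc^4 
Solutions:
 u(c) = C1*exp(-2^(1/4)*c) + C2*exp(2^(1/4)*c) + C3*sin(2^(1/4)*c) + C4*cos(2^(1/4)*c)


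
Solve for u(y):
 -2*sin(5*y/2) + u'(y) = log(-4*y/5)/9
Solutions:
 u(y) = C1 + y*log(-y)/9 - y*log(5)/9 - y/9 + 2*y*log(2)/9 - 4*cos(5*y/2)/5


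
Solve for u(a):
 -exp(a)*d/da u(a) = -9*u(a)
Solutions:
 u(a) = C1*exp(-9*exp(-a))


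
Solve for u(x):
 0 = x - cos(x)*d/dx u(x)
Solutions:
 u(x) = C1 + Integral(x/cos(x), x)


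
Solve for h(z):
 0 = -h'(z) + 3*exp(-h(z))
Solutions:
 h(z) = log(C1 + 3*z)


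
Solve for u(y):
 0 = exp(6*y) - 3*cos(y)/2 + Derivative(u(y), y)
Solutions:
 u(y) = C1 - exp(6*y)/6 + 3*sin(y)/2


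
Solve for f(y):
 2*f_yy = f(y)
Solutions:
 f(y) = C1*exp(-sqrt(2)*y/2) + C2*exp(sqrt(2)*y/2)


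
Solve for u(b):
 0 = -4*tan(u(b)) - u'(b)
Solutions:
 u(b) = pi - asin(C1*exp(-4*b))
 u(b) = asin(C1*exp(-4*b))


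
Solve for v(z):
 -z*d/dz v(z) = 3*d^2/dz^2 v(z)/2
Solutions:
 v(z) = C1 + C2*erf(sqrt(3)*z/3)


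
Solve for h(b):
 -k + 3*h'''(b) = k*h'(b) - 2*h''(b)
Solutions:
 h(b) = C1 + C2*exp(b*(sqrt(3*k + 1) - 1)/3) + C3*exp(-b*(sqrt(3*k + 1) + 1)/3) - b


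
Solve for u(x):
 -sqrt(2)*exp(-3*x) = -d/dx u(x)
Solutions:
 u(x) = C1 - sqrt(2)*exp(-3*x)/3


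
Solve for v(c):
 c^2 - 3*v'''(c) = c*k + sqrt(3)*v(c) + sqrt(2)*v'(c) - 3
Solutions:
 v(c) = C1*exp(c*(-2*2^(5/6)/(9*sqrt(3) + sqrt(8*sqrt(2) + 243))^(1/3) + 2^(2/3)*(9*sqrt(3) + sqrt(8*sqrt(2) + 243))^(1/3))/12)*sin(sqrt(3)*c*(2*2^(5/6)/(9*sqrt(3) + sqrt(8*sqrt(2) + 243))^(1/3) + 2^(2/3)*(9*sqrt(3) + sqrt(8*sqrt(2) + 243))^(1/3))/12) + C2*exp(c*(-2*2^(5/6)/(9*sqrt(3) + sqrt(8*sqrt(2) + 243))^(1/3) + 2^(2/3)*(9*sqrt(3) + sqrt(8*sqrt(2) + 243))^(1/3))/12)*cos(sqrt(3)*c*(2*2^(5/6)/(9*sqrt(3) + sqrt(8*sqrt(2) + 243))^(1/3) + 2^(2/3)*(9*sqrt(3) + sqrt(8*sqrt(2) + 243))^(1/3))/12) + C3*exp(-c*(-2*2^(5/6)/(9*sqrt(3) + sqrt(8*sqrt(2) + 243))^(1/3) + 2^(2/3)*(9*sqrt(3) + sqrt(8*sqrt(2) + 243))^(1/3))/6) + sqrt(3)*c^2/3 - sqrt(3)*c*k/3 - 2*sqrt(2)*c/3 + sqrt(2)*k/3 + 13*sqrt(3)/9


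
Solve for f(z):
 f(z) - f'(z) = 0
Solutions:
 f(z) = C1*exp(z)


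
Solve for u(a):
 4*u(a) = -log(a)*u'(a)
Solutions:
 u(a) = C1*exp(-4*li(a))


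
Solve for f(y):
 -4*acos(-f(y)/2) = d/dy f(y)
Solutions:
 Integral(1/acos(-_y/2), (_y, f(y))) = C1 - 4*y


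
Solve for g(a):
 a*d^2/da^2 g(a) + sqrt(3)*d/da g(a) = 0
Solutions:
 g(a) = C1 + C2*a^(1 - sqrt(3))


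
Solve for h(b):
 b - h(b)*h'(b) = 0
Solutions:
 h(b) = -sqrt(C1 + b^2)
 h(b) = sqrt(C1 + b^2)


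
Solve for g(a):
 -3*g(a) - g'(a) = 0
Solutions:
 g(a) = C1*exp(-3*a)


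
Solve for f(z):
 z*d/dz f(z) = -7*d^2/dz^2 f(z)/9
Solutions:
 f(z) = C1 + C2*erf(3*sqrt(14)*z/14)


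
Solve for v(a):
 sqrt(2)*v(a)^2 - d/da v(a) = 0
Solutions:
 v(a) = -1/(C1 + sqrt(2)*a)


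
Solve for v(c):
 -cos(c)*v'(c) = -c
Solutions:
 v(c) = C1 + Integral(c/cos(c), c)


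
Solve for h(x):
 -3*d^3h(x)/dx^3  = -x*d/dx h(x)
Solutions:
 h(x) = C1 + Integral(C2*airyai(3^(2/3)*x/3) + C3*airybi(3^(2/3)*x/3), x)


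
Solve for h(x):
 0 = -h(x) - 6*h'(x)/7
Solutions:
 h(x) = C1*exp(-7*x/6)


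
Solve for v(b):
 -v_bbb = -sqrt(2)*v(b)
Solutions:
 v(b) = C3*exp(2^(1/6)*b) + (C1*sin(2^(1/6)*sqrt(3)*b/2) + C2*cos(2^(1/6)*sqrt(3)*b/2))*exp(-2^(1/6)*b/2)


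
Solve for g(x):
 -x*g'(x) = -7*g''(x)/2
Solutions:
 g(x) = C1 + C2*erfi(sqrt(7)*x/7)


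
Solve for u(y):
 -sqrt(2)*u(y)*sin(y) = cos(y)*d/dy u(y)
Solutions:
 u(y) = C1*cos(y)^(sqrt(2))


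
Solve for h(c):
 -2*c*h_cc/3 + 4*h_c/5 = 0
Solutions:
 h(c) = C1 + C2*c^(11/5)


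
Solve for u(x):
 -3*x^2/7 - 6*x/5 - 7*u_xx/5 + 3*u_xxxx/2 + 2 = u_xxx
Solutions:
 u(x) = C1 + C2*x + C3*exp(x*(5 - sqrt(235))/15) + C4*exp(x*(5 + sqrt(235))/15) - 5*x^4/196 - 24*x^3/343 + 2575*x^2/4802


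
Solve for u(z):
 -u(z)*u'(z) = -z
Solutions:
 u(z) = -sqrt(C1 + z^2)
 u(z) = sqrt(C1 + z^2)


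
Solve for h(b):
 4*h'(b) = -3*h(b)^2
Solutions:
 h(b) = 4/(C1 + 3*b)


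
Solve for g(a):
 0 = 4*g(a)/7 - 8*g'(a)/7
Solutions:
 g(a) = C1*exp(a/2)


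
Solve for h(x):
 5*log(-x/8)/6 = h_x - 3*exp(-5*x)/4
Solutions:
 h(x) = C1 + 5*x*log(-x)/6 + 5*x*(-3*log(2) - 1)/6 - 3*exp(-5*x)/20


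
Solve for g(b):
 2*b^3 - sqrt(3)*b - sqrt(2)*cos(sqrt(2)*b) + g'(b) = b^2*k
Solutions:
 g(b) = C1 - b^4/2 + b^3*k/3 + sqrt(3)*b^2/2 + sin(sqrt(2)*b)


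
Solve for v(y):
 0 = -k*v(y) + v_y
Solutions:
 v(y) = C1*exp(k*y)


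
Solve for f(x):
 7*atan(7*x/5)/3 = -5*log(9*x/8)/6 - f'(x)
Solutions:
 f(x) = C1 - 5*x*log(x)/6 - 7*x*atan(7*x/5)/3 - 5*x*log(3)/3 + 5*x/6 + 5*x*log(2)/2 + 5*log(49*x^2 + 25)/6


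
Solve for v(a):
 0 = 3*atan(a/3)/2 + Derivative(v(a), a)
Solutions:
 v(a) = C1 - 3*a*atan(a/3)/2 + 9*log(a^2 + 9)/4


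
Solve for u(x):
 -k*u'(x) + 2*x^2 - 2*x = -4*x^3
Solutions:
 u(x) = C1 + x^4/k + 2*x^3/(3*k) - x^2/k


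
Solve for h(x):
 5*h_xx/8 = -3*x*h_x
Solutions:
 h(x) = C1 + C2*erf(2*sqrt(15)*x/5)


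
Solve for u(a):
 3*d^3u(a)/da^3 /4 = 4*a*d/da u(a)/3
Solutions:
 u(a) = C1 + Integral(C2*airyai(2*6^(1/3)*a/3) + C3*airybi(2*6^(1/3)*a/3), a)


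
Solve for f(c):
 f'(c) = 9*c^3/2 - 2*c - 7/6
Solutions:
 f(c) = C1 + 9*c^4/8 - c^2 - 7*c/6


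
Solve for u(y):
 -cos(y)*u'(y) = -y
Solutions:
 u(y) = C1 + Integral(y/cos(y), y)


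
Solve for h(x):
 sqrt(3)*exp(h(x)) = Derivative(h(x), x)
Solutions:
 h(x) = log(-1/(C1 + sqrt(3)*x))


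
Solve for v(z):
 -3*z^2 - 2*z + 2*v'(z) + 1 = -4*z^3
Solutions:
 v(z) = C1 - z^4/2 + z^3/2 + z^2/2 - z/2


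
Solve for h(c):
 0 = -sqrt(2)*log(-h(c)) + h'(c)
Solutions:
 -li(-h(c)) = C1 + sqrt(2)*c


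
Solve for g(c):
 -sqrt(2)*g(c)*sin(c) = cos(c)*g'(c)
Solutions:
 g(c) = C1*cos(c)^(sqrt(2))


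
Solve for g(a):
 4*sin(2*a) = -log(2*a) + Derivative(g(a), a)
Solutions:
 g(a) = C1 + a*log(a) - a + a*log(2) - 2*cos(2*a)


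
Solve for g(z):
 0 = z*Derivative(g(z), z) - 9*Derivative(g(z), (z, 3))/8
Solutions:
 g(z) = C1 + Integral(C2*airyai(2*3^(1/3)*z/3) + C3*airybi(2*3^(1/3)*z/3), z)


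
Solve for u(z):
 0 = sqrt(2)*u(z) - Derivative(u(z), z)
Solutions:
 u(z) = C1*exp(sqrt(2)*z)


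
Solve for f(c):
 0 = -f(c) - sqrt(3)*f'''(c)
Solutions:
 f(c) = C3*exp(-3^(5/6)*c/3) + (C1*sin(3^(1/3)*c/2) + C2*cos(3^(1/3)*c/2))*exp(3^(5/6)*c/6)


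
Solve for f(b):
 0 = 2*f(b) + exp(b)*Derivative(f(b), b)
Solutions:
 f(b) = C1*exp(2*exp(-b))


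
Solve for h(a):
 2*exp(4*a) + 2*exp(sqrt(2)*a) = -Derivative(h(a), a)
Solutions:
 h(a) = C1 - exp(4*a)/2 - sqrt(2)*exp(sqrt(2)*a)


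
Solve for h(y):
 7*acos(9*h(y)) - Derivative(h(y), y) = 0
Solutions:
 Integral(1/acos(9*_y), (_y, h(y))) = C1 + 7*y


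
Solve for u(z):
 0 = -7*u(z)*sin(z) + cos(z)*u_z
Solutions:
 u(z) = C1/cos(z)^7


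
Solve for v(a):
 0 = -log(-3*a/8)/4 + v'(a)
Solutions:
 v(a) = C1 + a*log(-a)/4 + a*(-3*log(2) - 1 + log(3))/4


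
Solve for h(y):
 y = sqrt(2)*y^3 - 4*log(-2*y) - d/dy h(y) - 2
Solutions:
 h(y) = C1 + sqrt(2)*y^4/4 - y^2/2 - 4*y*log(-y) + 2*y*(1 - 2*log(2))


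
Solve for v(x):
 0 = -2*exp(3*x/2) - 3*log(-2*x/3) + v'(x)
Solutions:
 v(x) = C1 + 3*x*log(-x) + 3*x*(-log(3) - 1 + log(2)) + 4*exp(3*x/2)/3


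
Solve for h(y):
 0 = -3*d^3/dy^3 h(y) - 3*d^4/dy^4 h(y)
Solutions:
 h(y) = C1 + C2*y + C3*y^2 + C4*exp(-y)


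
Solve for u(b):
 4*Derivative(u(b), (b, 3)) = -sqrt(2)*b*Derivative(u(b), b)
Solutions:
 u(b) = C1 + Integral(C2*airyai(-sqrt(2)*b/2) + C3*airybi(-sqrt(2)*b/2), b)


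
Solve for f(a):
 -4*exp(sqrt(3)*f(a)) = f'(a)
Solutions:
 f(a) = sqrt(3)*(2*log(1/(C1 + 4*a)) - log(3))/6


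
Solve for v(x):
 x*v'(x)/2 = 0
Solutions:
 v(x) = C1


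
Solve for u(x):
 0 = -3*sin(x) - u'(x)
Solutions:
 u(x) = C1 + 3*cos(x)


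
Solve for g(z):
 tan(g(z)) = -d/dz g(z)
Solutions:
 g(z) = pi - asin(C1*exp(-z))
 g(z) = asin(C1*exp(-z))


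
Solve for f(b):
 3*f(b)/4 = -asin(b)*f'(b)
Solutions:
 f(b) = C1*exp(-3*Integral(1/asin(b), b)/4)


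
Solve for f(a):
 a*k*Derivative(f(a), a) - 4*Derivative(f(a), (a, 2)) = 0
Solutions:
 f(a) = Piecewise((-sqrt(2)*sqrt(pi)*C1*erf(sqrt(2)*a*sqrt(-k)/4)/sqrt(-k) - C2, (k > 0) | (k < 0)), (-C1*a - C2, True))


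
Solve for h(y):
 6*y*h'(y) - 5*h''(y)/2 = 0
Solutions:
 h(y) = C1 + C2*erfi(sqrt(30)*y/5)


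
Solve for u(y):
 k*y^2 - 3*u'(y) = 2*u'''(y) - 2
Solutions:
 u(y) = C1 + C2*sin(sqrt(6)*y/2) + C3*cos(sqrt(6)*y/2) + k*y^3/9 - 4*k*y/9 + 2*y/3


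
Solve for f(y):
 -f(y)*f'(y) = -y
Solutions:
 f(y) = -sqrt(C1 + y^2)
 f(y) = sqrt(C1 + y^2)


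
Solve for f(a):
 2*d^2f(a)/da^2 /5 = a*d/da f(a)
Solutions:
 f(a) = C1 + C2*erfi(sqrt(5)*a/2)


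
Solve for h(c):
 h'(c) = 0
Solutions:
 h(c) = C1


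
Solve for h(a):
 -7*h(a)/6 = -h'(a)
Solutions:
 h(a) = C1*exp(7*a/6)


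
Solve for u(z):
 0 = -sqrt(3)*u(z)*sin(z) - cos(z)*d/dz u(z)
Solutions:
 u(z) = C1*cos(z)^(sqrt(3))


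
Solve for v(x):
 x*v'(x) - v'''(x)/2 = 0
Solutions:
 v(x) = C1 + Integral(C2*airyai(2^(1/3)*x) + C3*airybi(2^(1/3)*x), x)


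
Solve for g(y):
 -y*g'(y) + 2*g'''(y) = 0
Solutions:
 g(y) = C1 + Integral(C2*airyai(2^(2/3)*y/2) + C3*airybi(2^(2/3)*y/2), y)


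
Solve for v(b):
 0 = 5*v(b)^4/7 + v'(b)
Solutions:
 v(b) = 7^(1/3)*(1/(C1 + 15*b))^(1/3)
 v(b) = 7^(1/3)*(-3^(2/3) - 3*3^(1/6)*I)*(1/(C1 + 5*b))^(1/3)/6
 v(b) = 7^(1/3)*(-3^(2/3) + 3*3^(1/6)*I)*(1/(C1 + 5*b))^(1/3)/6


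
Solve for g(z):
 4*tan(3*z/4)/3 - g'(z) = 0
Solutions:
 g(z) = C1 - 16*log(cos(3*z/4))/9


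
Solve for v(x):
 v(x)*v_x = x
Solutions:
 v(x) = -sqrt(C1 + x^2)
 v(x) = sqrt(C1 + x^2)


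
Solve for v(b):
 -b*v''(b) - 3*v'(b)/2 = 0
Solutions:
 v(b) = C1 + C2/sqrt(b)


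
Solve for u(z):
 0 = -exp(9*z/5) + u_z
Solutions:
 u(z) = C1 + 5*exp(9*z/5)/9


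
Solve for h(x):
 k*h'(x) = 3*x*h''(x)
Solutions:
 h(x) = C1 + x^(re(k)/3 + 1)*(C2*sin(log(x)*Abs(im(k))/3) + C3*cos(log(x)*im(k)/3))


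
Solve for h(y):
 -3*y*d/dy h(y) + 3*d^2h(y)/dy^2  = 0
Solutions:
 h(y) = C1 + C2*erfi(sqrt(2)*y/2)


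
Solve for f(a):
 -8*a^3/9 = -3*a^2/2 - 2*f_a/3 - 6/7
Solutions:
 f(a) = C1 + a^4/3 - 3*a^3/4 - 9*a/7


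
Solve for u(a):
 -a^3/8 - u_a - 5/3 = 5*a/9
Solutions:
 u(a) = C1 - a^4/32 - 5*a^2/18 - 5*a/3


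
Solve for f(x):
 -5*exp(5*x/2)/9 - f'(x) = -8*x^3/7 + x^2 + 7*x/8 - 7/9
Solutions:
 f(x) = C1 + 2*x^4/7 - x^3/3 - 7*x^2/16 + 7*x/9 - 2*exp(5*x/2)/9


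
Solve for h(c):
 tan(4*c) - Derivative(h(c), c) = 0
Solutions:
 h(c) = C1 - log(cos(4*c))/4


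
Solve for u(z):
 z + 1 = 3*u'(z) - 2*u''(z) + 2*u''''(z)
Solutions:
 u(z) = C1 + C2*exp(6^(1/3)*z*(2*6^(1/3)/(sqrt(681) + 27)^(1/3) + (sqrt(681) + 27)^(1/3))/12)*sin(2^(1/3)*3^(1/6)*z*(-3^(2/3)*(sqrt(681) + 27)^(1/3) + 6*2^(1/3)/(sqrt(681) + 27)^(1/3))/12) + C3*exp(6^(1/3)*z*(2*6^(1/3)/(sqrt(681) + 27)^(1/3) + (sqrt(681) + 27)^(1/3))/12)*cos(2^(1/3)*3^(1/6)*z*(-3^(2/3)*(sqrt(681) + 27)^(1/3) + 6*2^(1/3)/(sqrt(681) + 27)^(1/3))/12) + C4*exp(-6^(1/3)*z*(2*6^(1/3)/(sqrt(681) + 27)^(1/3) + (sqrt(681) + 27)^(1/3))/6) + z^2/6 + 5*z/9


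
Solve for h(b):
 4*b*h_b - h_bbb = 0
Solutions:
 h(b) = C1 + Integral(C2*airyai(2^(2/3)*b) + C3*airybi(2^(2/3)*b), b)


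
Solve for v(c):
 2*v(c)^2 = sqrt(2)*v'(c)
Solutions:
 v(c) = -1/(C1 + sqrt(2)*c)


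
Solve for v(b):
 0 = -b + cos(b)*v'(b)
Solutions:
 v(b) = C1 + Integral(b/cos(b), b)


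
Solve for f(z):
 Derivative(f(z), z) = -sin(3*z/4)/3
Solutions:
 f(z) = C1 + 4*cos(3*z/4)/9


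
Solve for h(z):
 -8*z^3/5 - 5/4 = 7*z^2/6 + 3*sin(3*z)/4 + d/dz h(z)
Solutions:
 h(z) = C1 - 2*z^4/5 - 7*z^3/18 - 5*z/4 + cos(3*z)/4


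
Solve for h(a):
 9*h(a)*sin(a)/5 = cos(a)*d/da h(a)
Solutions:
 h(a) = C1/cos(a)^(9/5)


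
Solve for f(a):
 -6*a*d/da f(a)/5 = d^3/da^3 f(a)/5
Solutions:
 f(a) = C1 + Integral(C2*airyai(-6^(1/3)*a) + C3*airybi(-6^(1/3)*a), a)


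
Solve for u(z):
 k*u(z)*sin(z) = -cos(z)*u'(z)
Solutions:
 u(z) = C1*exp(k*log(cos(z)))


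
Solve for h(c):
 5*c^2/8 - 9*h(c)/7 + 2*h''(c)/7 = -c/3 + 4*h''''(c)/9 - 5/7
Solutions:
 h(c) = 35*c^2/72 + 7*c/27 + (C1*sin(3*sqrt(2)*7^(3/4)*c*sin(atan(3*sqrt(3))/2)/14) + C2*cos(3*sqrt(2)*7^(3/4)*c*sin(atan(3*sqrt(3))/2)/14))*exp(-3*sqrt(2)*7^(3/4)*c*cos(atan(3*sqrt(3))/2)/14) + (C3*sin(3*sqrt(2)*7^(3/4)*c*sin(atan(3*sqrt(3))/2)/14) + C4*cos(3*sqrt(2)*7^(3/4)*c*sin(atan(3*sqrt(3))/2)/14))*exp(3*sqrt(2)*7^(3/4)*c*cos(atan(3*sqrt(3))/2)/14) + 125/162


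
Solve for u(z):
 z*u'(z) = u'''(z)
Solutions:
 u(z) = C1 + Integral(C2*airyai(z) + C3*airybi(z), z)


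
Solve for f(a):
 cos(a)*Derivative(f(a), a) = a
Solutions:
 f(a) = C1 + Integral(a/cos(a), a)


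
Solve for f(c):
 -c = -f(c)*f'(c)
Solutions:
 f(c) = -sqrt(C1 + c^2)
 f(c) = sqrt(C1 + c^2)


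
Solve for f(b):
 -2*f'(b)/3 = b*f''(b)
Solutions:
 f(b) = C1 + C2*b^(1/3)


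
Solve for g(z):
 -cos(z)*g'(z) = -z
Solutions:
 g(z) = C1 + Integral(z/cos(z), z)


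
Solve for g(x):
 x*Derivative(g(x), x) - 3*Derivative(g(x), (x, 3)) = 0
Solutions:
 g(x) = C1 + Integral(C2*airyai(3^(2/3)*x/3) + C3*airybi(3^(2/3)*x/3), x)


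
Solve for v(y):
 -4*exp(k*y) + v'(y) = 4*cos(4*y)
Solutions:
 v(y) = C1 + sin(4*y) + 4*exp(k*y)/k


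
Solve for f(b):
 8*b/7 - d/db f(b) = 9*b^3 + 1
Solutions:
 f(b) = C1 - 9*b^4/4 + 4*b^2/7 - b


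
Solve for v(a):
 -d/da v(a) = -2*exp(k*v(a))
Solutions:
 v(a) = Piecewise((log(-1/(C1*k + 2*a*k))/k, Ne(k, 0)), (nan, True))
 v(a) = Piecewise((C1 + 2*a, Eq(k, 0)), (nan, True))


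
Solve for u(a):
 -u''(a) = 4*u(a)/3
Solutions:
 u(a) = C1*sin(2*sqrt(3)*a/3) + C2*cos(2*sqrt(3)*a/3)


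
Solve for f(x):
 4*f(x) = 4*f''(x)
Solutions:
 f(x) = C1*exp(-x) + C2*exp(x)


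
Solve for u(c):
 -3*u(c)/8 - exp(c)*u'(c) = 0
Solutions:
 u(c) = C1*exp(3*exp(-c)/8)


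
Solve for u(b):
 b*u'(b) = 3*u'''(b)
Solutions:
 u(b) = C1 + Integral(C2*airyai(3^(2/3)*b/3) + C3*airybi(3^(2/3)*b/3), b)


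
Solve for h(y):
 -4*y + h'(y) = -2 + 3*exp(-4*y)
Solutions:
 h(y) = C1 + 2*y^2 - 2*y - 3*exp(-4*y)/4


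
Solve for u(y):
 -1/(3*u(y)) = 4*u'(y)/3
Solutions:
 u(y) = -sqrt(C1 - 2*y)/2
 u(y) = sqrt(C1 - 2*y)/2


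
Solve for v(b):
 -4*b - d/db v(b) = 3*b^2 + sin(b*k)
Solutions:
 v(b) = C1 - b^3 - 2*b^2 + cos(b*k)/k


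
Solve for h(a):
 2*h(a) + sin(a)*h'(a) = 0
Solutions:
 h(a) = C1*(cos(a) + 1)/(cos(a) - 1)


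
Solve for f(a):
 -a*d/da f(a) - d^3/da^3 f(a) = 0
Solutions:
 f(a) = C1 + Integral(C2*airyai(-a) + C3*airybi(-a), a)


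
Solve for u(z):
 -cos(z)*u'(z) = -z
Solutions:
 u(z) = C1 + Integral(z/cos(z), z)


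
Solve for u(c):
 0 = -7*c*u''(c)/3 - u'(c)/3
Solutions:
 u(c) = C1 + C2*c^(6/7)


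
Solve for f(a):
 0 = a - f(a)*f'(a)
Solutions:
 f(a) = -sqrt(C1 + a^2)
 f(a) = sqrt(C1 + a^2)


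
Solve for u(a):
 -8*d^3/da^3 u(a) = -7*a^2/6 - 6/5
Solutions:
 u(a) = C1 + C2*a + C3*a^2 + 7*a^5/2880 + a^3/40


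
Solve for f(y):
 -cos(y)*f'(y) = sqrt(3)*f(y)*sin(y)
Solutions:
 f(y) = C1*cos(y)^(sqrt(3))


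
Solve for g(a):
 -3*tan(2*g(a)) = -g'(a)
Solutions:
 g(a) = -asin(C1*exp(6*a))/2 + pi/2
 g(a) = asin(C1*exp(6*a))/2


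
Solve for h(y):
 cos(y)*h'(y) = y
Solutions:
 h(y) = C1 + Integral(y/cos(y), y)


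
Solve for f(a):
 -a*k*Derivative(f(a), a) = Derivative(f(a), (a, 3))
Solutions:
 f(a) = C1 + Integral(C2*airyai(a*(-k)^(1/3)) + C3*airybi(a*(-k)^(1/3)), a)


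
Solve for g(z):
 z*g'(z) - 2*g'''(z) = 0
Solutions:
 g(z) = C1 + Integral(C2*airyai(2^(2/3)*z/2) + C3*airybi(2^(2/3)*z/2), z)


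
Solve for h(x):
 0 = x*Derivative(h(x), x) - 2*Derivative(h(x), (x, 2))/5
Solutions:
 h(x) = C1 + C2*erfi(sqrt(5)*x/2)


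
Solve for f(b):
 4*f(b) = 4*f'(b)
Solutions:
 f(b) = C1*exp(b)


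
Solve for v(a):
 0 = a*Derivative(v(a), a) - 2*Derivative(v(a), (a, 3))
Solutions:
 v(a) = C1 + Integral(C2*airyai(2^(2/3)*a/2) + C3*airybi(2^(2/3)*a/2), a)


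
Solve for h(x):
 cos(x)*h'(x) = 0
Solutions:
 h(x) = C1


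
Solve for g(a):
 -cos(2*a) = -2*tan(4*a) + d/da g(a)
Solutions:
 g(a) = C1 - log(cos(4*a))/2 - sin(2*a)/2


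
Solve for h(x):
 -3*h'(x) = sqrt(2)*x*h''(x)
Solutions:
 h(x) = C1 + C2*x^(1 - 3*sqrt(2)/2)


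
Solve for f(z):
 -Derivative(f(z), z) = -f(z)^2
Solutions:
 f(z) = -1/(C1 + z)


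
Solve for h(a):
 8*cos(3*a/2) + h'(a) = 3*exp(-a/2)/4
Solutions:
 h(a) = C1 - 16*sin(3*a/2)/3 - 3*exp(-a/2)/2


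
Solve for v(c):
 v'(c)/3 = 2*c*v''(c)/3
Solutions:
 v(c) = C1 + C2*c^(3/2)


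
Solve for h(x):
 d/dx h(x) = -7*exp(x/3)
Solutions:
 h(x) = C1 - 21*exp(x/3)


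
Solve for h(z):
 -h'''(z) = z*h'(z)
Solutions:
 h(z) = C1 + Integral(C2*airyai(-z) + C3*airybi(-z), z)


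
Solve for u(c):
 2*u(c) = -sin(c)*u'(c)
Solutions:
 u(c) = C1*(cos(c) + 1)/(cos(c) - 1)


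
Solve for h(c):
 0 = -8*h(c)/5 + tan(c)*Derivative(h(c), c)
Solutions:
 h(c) = C1*sin(c)^(8/5)


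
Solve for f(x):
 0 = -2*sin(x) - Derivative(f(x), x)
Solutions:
 f(x) = C1 + 2*cos(x)


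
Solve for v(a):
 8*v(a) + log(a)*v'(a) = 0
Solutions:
 v(a) = C1*exp(-8*li(a))


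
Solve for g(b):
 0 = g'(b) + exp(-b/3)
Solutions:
 g(b) = C1 + 3*exp(-b/3)


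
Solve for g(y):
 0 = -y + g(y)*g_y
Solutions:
 g(y) = -sqrt(C1 + y^2)
 g(y) = sqrt(C1 + y^2)


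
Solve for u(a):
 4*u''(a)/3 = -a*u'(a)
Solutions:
 u(a) = C1 + C2*erf(sqrt(6)*a/4)


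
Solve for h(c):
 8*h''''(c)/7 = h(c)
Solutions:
 h(c) = C1*exp(-14^(1/4)*c/2) + C2*exp(14^(1/4)*c/2) + C3*sin(14^(1/4)*c/2) + C4*cos(14^(1/4)*c/2)


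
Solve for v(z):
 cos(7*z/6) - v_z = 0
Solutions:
 v(z) = C1 + 6*sin(7*z/6)/7


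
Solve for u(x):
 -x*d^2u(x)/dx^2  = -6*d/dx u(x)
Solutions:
 u(x) = C1 + C2*x^7


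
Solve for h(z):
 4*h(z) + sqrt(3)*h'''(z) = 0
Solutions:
 h(z) = C3*exp(-2^(2/3)*3^(5/6)*z/3) + (C1*sin(2^(2/3)*3^(1/3)*z/2) + C2*cos(2^(2/3)*3^(1/3)*z/2))*exp(2^(2/3)*3^(5/6)*z/6)


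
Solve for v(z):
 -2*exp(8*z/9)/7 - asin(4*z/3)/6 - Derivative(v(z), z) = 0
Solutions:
 v(z) = C1 - z*asin(4*z/3)/6 - sqrt(9 - 16*z^2)/24 - 9*exp(8*z/9)/28


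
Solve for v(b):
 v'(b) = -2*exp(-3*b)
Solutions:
 v(b) = C1 + 2*exp(-3*b)/3


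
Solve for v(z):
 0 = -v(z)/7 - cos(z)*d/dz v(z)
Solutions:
 v(z) = C1*(sin(z) - 1)^(1/14)/(sin(z) + 1)^(1/14)


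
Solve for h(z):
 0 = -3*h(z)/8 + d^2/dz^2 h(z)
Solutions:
 h(z) = C1*exp(-sqrt(6)*z/4) + C2*exp(sqrt(6)*z/4)


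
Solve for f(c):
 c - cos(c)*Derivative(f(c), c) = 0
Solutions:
 f(c) = C1 + Integral(c/cos(c), c)


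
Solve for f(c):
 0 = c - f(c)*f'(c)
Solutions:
 f(c) = -sqrt(C1 + c^2)
 f(c) = sqrt(C1 + c^2)


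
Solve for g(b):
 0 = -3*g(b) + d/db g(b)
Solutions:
 g(b) = C1*exp(3*b)


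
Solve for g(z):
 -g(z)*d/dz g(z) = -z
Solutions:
 g(z) = -sqrt(C1 + z^2)
 g(z) = sqrt(C1 + z^2)


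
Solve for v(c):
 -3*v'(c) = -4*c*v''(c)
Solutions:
 v(c) = C1 + C2*c^(7/4)


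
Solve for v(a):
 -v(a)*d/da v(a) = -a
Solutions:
 v(a) = -sqrt(C1 + a^2)
 v(a) = sqrt(C1 + a^2)


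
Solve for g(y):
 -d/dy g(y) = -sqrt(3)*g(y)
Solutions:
 g(y) = C1*exp(sqrt(3)*y)


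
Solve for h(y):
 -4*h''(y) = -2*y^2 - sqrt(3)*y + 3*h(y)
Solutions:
 h(y) = C1*sin(sqrt(3)*y/2) + C2*cos(sqrt(3)*y/2) + 2*y^2/3 + sqrt(3)*y/3 - 16/9


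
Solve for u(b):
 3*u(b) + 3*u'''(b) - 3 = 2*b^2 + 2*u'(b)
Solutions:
 u(b) = C1*exp(2^(1/3)*b*(4/(sqrt(697) + 27)^(1/3) + 2^(1/3)*(sqrt(697) + 27)^(1/3))/12)*sin(2^(1/3)*sqrt(3)*b*(-2^(1/3)*(sqrt(697) + 27)^(1/3) + 4/(sqrt(697) + 27)^(1/3))/12) + C2*exp(2^(1/3)*b*(4/(sqrt(697) + 27)^(1/3) + 2^(1/3)*(sqrt(697) + 27)^(1/3))/12)*cos(2^(1/3)*sqrt(3)*b*(-2^(1/3)*(sqrt(697) + 27)^(1/3) + 4/(sqrt(697) + 27)^(1/3))/12) + C3*exp(-2^(1/3)*b*(4/(sqrt(697) + 27)^(1/3) + 2^(1/3)*(sqrt(697) + 27)^(1/3))/6) + 2*b^2/3 + 8*b/9 + 43/27


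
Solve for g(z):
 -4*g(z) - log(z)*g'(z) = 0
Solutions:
 g(z) = C1*exp(-4*li(z))


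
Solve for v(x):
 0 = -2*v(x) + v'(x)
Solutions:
 v(x) = C1*exp(2*x)


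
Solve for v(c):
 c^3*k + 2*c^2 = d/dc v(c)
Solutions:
 v(c) = C1 + c^4*k/4 + 2*c^3/3


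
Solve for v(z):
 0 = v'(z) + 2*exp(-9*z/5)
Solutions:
 v(z) = C1 + 10*exp(-9*z/5)/9


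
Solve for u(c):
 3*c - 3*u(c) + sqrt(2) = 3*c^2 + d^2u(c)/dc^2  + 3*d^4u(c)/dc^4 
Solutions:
 u(c) = -c^2 + c + (C1*sin(c*cos(atan(sqrt(35))/2)) + C2*cos(c*cos(atan(sqrt(35))/2)))*exp(-c*sin(atan(sqrt(35))/2)) + (C3*sin(c*cos(atan(sqrt(35))/2)) + C4*cos(c*cos(atan(sqrt(35))/2)))*exp(c*sin(atan(sqrt(35))/2)) + sqrt(2)/3 + 2/3


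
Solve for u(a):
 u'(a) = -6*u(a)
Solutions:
 u(a) = C1*exp(-6*a)


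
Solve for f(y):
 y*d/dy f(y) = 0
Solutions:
 f(y) = C1


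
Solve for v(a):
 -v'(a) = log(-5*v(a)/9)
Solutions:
 Integral(1/(log(-_y) - 2*log(3) + log(5)), (_y, v(a))) = C1 - a


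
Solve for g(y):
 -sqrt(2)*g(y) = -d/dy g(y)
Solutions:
 g(y) = C1*exp(sqrt(2)*y)


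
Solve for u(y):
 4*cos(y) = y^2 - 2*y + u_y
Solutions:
 u(y) = C1 - y^3/3 + y^2 + 4*sin(y)


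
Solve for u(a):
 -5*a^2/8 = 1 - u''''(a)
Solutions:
 u(a) = C1 + C2*a + C3*a^2 + C4*a^3 + a^6/576 + a^4/24


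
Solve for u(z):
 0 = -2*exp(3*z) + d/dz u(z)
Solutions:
 u(z) = C1 + 2*exp(3*z)/3


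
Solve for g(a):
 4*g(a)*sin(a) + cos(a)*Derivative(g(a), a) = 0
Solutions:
 g(a) = C1*cos(a)^4


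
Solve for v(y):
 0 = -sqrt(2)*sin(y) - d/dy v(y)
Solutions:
 v(y) = C1 + sqrt(2)*cos(y)


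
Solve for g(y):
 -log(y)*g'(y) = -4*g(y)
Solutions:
 g(y) = C1*exp(4*li(y))


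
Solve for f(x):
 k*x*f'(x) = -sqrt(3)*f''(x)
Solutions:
 f(x) = Piecewise((-sqrt(2)*3^(1/4)*sqrt(pi)*C1*erf(sqrt(2)*3^(3/4)*sqrt(k)*x/6)/(2*sqrt(k)) - C2, (k > 0) | (k < 0)), (-C1*x - C2, True))


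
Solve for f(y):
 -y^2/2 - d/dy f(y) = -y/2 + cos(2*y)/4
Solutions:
 f(y) = C1 - y^3/6 + y^2/4 - sin(2*y)/8


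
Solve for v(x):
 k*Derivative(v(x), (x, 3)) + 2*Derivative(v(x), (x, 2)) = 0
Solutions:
 v(x) = C1 + C2*x + C3*exp(-2*x/k)


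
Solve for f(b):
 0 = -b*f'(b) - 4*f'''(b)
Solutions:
 f(b) = C1 + Integral(C2*airyai(-2^(1/3)*b/2) + C3*airybi(-2^(1/3)*b/2), b)


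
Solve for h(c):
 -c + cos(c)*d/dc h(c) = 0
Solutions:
 h(c) = C1 + Integral(c/cos(c), c)


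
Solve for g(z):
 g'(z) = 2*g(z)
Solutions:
 g(z) = C1*exp(2*z)


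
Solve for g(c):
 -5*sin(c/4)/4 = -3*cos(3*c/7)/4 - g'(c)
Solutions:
 g(c) = C1 - 7*sin(3*c/7)/4 - 5*cos(c/4)


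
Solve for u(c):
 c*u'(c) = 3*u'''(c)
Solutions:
 u(c) = C1 + Integral(C2*airyai(3^(2/3)*c/3) + C3*airybi(3^(2/3)*c/3), c)


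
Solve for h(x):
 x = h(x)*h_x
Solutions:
 h(x) = -sqrt(C1 + x^2)
 h(x) = sqrt(C1 + x^2)


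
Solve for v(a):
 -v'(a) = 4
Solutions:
 v(a) = C1 - 4*a


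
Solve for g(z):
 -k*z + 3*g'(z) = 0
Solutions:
 g(z) = C1 + k*z^2/6


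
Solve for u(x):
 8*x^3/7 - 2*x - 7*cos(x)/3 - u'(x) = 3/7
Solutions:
 u(x) = C1 + 2*x^4/7 - x^2 - 3*x/7 - 7*sin(x)/3


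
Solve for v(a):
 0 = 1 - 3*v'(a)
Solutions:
 v(a) = C1 + a/3


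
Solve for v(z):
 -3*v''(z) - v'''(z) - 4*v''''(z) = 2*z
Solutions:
 v(z) = C1 + C2*z - z^3/9 + z^2/9 + (C3*sin(sqrt(47)*z/8) + C4*cos(sqrt(47)*z/8))*exp(-z/8)


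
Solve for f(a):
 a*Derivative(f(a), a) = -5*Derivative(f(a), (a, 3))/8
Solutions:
 f(a) = C1 + Integral(C2*airyai(-2*5^(2/3)*a/5) + C3*airybi(-2*5^(2/3)*a/5), a)


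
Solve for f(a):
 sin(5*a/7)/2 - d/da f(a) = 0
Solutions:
 f(a) = C1 - 7*cos(5*a/7)/10


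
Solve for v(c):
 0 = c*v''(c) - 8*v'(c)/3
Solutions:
 v(c) = C1 + C2*c^(11/3)


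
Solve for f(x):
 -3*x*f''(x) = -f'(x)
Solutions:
 f(x) = C1 + C2*x^(4/3)


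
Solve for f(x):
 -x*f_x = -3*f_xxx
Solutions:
 f(x) = C1 + Integral(C2*airyai(3^(2/3)*x/3) + C3*airybi(3^(2/3)*x/3), x)


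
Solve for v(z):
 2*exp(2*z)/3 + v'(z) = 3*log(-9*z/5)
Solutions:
 v(z) = C1 + 3*z*log(-z) + 3*z*(-log(5) - 1 + 2*log(3)) - exp(2*z)/3


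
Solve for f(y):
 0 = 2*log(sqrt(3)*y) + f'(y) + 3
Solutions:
 f(y) = C1 - 2*y*log(y) - y*log(3) - y


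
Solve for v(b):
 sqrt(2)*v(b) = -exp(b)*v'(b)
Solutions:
 v(b) = C1*exp(sqrt(2)*exp(-b))


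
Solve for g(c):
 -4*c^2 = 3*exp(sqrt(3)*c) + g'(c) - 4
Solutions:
 g(c) = C1 - 4*c^3/3 + 4*c - sqrt(3)*exp(sqrt(3)*c)


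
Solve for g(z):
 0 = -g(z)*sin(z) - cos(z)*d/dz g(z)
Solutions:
 g(z) = C1*cos(z)


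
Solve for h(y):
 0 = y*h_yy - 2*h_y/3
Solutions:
 h(y) = C1 + C2*y^(5/3)


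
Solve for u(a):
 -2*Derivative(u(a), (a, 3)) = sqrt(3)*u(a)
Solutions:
 u(a) = C3*exp(-2^(2/3)*3^(1/6)*a/2) + (C1*sin(6^(2/3)*a/4) + C2*cos(6^(2/3)*a/4))*exp(2^(2/3)*3^(1/6)*a/4)


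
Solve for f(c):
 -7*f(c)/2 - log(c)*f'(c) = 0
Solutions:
 f(c) = C1*exp(-7*li(c)/2)


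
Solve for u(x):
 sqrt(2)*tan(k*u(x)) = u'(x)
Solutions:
 u(x) = Piecewise((-asin(exp(C1*k + sqrt(2)*k*x))/k + pi/k, Ne(k, 0)), (nan, True))
 u(x) = Piecewise((asin(exp(C1*k + sqrt(2)*k*x))/k, Ne(k, 0)), (nan, True))


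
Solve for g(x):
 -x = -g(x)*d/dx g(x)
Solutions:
 g(x) = -sqrt(C1 + x^2)
 g(x) = sqrt(C1 + x^2)


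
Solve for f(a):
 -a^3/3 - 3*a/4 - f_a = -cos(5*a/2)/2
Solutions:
 f(a) = C1 - a^4/12 - 3*a^2/8 + sin(5*a/2)/5


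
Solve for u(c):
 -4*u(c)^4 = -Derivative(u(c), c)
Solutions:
 u(c) = (-1/(C1 + 12*c))^(1/3)
 u(c) = (-1/(C1 + 4*c))^(1/3)*(-3^(2/3) - 3*3^(1/6)*I)/6
 u(c) = (-1/(C1 + 4*c))^(1/3)*(-3^(2/3) + 3*3^(1/6)*I)/6


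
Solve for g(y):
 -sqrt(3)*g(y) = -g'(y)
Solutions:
 g(y) = C1*exp(sqrt(3)*y)


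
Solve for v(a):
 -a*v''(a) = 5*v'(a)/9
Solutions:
 v(a) = C1 + C2*a^(4/9)


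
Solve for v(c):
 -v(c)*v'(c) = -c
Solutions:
 v(c) = -sqrt(C1 + c^2)
 v(c) = sqrt(C1 + c^2)


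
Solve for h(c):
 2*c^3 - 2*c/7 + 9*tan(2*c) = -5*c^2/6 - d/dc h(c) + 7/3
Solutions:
 h(c) = C1 - c^4/2 - 5*c^3/18 + c^2/7 + 7*c/3 + 9*log(cos(2*c))/2


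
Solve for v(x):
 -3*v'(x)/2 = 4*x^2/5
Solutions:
 v(x) = C1 - 8*x^3/45


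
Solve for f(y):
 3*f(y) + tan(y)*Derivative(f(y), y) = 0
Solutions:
 f(y) = C1/sin(y)^3


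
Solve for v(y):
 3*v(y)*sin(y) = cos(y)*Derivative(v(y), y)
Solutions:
 v(y) = C1/cos(y)^3


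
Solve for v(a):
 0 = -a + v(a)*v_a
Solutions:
 v(a) = -sqrt(C1 + a^2)
 v(a) = sqrt(C1 + a^2)


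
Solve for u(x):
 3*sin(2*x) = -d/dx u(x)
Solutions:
 u(x) = C1 + 3*cos(2*x)/2


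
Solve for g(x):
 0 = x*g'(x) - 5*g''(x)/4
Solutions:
 g(x) = C1 + C2*erfi(sqrt(10)*x/5)


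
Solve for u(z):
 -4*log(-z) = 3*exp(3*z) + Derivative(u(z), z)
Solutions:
 u(z) = C1 - 4*z*log(-z) + 4*z - exp(3*z)


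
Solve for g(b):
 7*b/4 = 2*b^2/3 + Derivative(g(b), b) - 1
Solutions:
 g(b) = C1 - 2*b^3/9 + 7*b^2/8 + b


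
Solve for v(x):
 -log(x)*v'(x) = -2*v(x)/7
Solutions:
 v(x) = C1*exp(2*li(x)/7)


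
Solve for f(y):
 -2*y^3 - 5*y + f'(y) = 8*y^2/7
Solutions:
 f(y) = C1 + y^4/2 + 8*y^3/21 + 5*y^2/2


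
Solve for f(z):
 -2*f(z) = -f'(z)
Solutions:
 f(z) = C1*exp(2*z)


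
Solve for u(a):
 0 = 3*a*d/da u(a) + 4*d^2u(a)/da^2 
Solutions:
 u(a) = C1 + C2*erf(sqrt(6)*a/4)


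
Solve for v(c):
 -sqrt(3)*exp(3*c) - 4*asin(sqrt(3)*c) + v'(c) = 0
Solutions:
 v(c) = C1 + 4*c*asin(sqrt(3)*c) + 4*sqrt(3)*sqrt(1 - 3*c^2)/3 + sqrt(3)*exp(3*c)/3


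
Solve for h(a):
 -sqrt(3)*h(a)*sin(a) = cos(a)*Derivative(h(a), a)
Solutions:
 h(a) = C1*cos(a)^(sqrt(3))


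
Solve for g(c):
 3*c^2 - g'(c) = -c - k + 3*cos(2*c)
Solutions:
 g(c) = C1 + c^3 + c^2/2 + c*k - 3*sin(2*c)/2


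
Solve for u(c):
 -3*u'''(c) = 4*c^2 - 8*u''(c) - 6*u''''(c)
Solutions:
 u(c) = C1 + C2*c + c^4/24 + c^3/16 - 39*c^2/128 + (C3*sin(sqrt(183)*c/12) + C4*cos(sqrt(183)*c/12))*exp(c/4)


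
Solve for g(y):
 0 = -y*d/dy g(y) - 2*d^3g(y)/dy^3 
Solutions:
 g(y) = C1 + Integral(C2*airyai(-2^(2/3)*y/2) + C3*airybi(-2^(2/3)*y/2), y)


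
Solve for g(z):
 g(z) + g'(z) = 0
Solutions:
 g(z) = C1*exp(-z)


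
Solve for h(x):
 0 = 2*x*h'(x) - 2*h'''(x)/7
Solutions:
 h(x) = C1 + Integral(C2*airyai(7^(1/3)*x) + C3*airybi(7^(1/3)*x), x)


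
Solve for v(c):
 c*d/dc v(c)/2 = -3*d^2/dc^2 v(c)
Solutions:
 v(c) = C1 + C2*erf(sqrt(3)*c/6)


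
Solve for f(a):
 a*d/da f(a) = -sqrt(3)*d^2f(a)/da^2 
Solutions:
 f(a) = C1 + C2*erf(sqrt(2)*3^(3/4)*a/6)


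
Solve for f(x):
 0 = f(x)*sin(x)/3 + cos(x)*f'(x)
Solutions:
 f(x) = C1*cos(x)^(1/3)


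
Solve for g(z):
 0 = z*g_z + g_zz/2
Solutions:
 g(z) = C1 + C2*erf(z)


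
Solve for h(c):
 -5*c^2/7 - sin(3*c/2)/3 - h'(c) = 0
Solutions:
 h(c) = C1 - 5*c^3/21 + 2*cos(3*c/2)/9


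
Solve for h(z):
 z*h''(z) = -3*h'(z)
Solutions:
 h(z) = C1 + C2/z^2


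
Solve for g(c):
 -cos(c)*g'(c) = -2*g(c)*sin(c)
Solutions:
 g(c) = C1/cos(c)^2


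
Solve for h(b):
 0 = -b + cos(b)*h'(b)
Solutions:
 h(b) = C1 + Integral(b/cos(b), b)


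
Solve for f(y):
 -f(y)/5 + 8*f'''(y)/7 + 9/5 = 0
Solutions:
 f(y) = C3*exp(5^(2/3)*7^(1/3)*y/10) + (C1*sin(sqrt(3)*5^(2/3)*7^(1/3)*y/20) + C2*cos(sqrt(3)*5^(2/3)*7^(1/3)*y/20))*exp(-5^(2/3)*7^(1/3)*y/20) + 9


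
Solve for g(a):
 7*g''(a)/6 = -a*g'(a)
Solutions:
 g(a) = C1 + C2*erf(sqrt(21)*a/7)


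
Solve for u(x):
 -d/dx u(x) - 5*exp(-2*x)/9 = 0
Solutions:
 u(x) = C1 + 5*exp(-2*x)/18


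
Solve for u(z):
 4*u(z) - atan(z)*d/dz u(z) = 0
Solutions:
 u(z) = C1*exp(4*Integral(1/atan(z), z))


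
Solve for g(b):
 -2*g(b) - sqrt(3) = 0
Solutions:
 g(b) = -sqrt(3)/2


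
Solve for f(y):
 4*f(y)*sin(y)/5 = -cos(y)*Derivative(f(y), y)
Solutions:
 f(y) = C1*cos(y)^(4/5)


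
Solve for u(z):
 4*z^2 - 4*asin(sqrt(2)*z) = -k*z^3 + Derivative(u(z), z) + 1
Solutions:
 u(z) = C1 + k*z^4/4 + 4*z^3/3 - 4*z*asin(sqrt(2)*z) - z - 2*sqrt(2)*sqrt(1 - 2*z^2)


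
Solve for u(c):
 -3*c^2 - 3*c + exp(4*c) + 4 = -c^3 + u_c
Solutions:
 u(c) = C1 + c^4/4 - c^3 - 3*c^2/2 + 4*c + exp(4*c)/4


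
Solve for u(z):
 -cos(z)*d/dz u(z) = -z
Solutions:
 u(z) = C1 + Integral(z/cos(z), z)


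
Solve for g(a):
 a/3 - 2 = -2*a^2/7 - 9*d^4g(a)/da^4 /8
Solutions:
 g(a) = C1 + C2*a + C3*a^2 + C4*a^3 - 2*a^6/2835 - a^5/405 + 2*a^4/27


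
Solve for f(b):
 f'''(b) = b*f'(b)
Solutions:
 f(b) = C1 + Integral(C2*airyai(b) + C3*airybi(b), b)


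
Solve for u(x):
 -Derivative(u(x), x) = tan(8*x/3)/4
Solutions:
 u(x) = C1 + 3*log(cos(8*x/3))/32
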